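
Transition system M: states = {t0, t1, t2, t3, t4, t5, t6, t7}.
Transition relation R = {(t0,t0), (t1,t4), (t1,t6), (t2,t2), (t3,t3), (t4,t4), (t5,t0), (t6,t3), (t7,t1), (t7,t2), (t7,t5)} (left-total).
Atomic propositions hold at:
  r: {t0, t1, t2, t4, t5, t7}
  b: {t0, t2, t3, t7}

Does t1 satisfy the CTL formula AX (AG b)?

AG b: greatest fixpoint, start Z0 = {t0, t2, t3, t7}, keep only states in Sat with every successor in Z. Z1 = {t0, t2, t3}; fixed.
Sat(AG b) = {t0, t2, t3}
Sat(AX (AG b)) = {s : every successor in {t0, t2, t3}} = {t0, t2, t3, t5, t6}
t1 ∉ Sat(AX (AG b)) = {t0, t2, t3, t5, t6}, so the formula does not hold at t1.

No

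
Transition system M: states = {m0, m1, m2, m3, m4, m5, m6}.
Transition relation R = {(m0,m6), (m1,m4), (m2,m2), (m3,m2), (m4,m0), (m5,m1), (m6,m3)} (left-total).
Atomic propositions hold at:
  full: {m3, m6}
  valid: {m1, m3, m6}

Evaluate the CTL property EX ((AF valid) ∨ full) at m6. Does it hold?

Yes

AF valid: least fixpoint, start Z0 = {m1, m3, m6}, add states with every successor in Z. Z1 = {m0, m1, m3, m5, m6}; Z2 = {m0, m1, m3, m4, m5, m6}; fixed.
Sat(AF valid) = {m0, m1, m3, m4, m5, m6}
Sat((AF valid) ∨ full) = {m0, m1, m3, m4, m5, m6}
Sat(EX ((AF valid) ∨ full)) = {s : some successor in {m0, m1, m3, m4, m5, m6}} = {m0, m1, m4, m5, m6}
m6 ∈ Sat(EX ((AF valid) ∨ full)) = {m0, m1, m4, m5, m6}, so the formula holds at m6.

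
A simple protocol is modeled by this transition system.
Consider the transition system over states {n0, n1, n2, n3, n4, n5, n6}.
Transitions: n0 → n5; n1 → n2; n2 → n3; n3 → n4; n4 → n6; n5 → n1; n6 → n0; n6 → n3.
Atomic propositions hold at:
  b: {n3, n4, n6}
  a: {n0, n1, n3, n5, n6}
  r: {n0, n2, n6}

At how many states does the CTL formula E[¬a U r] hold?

4

Sat(¬a) = {n2, n4}
E[¬a U r]: least fixpoint, start Z0 = Sat(r) = {n0, n2, n6}, add states in Sat(¬a) with some successor in Z. Z1 = {n0, n2, n4, n6}; fixed.
Sat(E[¬a U r]) = {n0, n2, n4, n6}
|Sat(E[¬a U r])| = |{n0, n2, n4, n6}| = 4.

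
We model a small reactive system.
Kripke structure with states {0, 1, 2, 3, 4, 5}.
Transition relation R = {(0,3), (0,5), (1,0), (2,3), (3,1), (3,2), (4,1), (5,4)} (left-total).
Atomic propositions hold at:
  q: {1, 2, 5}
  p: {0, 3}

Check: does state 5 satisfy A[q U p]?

No

A[q U p]: least fixpoint, start Z0 = Sat(p) = {0, 3}, add states in Sat(q) with every successor in Z. Z1 = {0, 1, 2, 3}; fixed.
Sat(A[q U p]) = {0, 1, 2, 3}
5 ∉ Sat(A[q U p]) = {0, 1, 2, 3}, so the formula does not hold at 5.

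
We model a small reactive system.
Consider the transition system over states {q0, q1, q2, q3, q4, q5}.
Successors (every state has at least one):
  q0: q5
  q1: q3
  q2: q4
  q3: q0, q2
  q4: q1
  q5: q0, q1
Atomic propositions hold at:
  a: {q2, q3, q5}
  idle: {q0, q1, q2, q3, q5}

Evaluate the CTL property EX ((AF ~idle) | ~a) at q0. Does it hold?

No

Sat(~idle) = {q4}
AF ~idle: least fixpoint, start Z0 = {q4}, add states with every successor in Z. Z1 = {q2, q4}; fixed.
Sat(AF ~idle) = {q2, q4}
Sat(~a) = {q0, q1, q4}
Sat((AF ~idle) | ~a) = {q0, q1, q2, q4}
Sat(EX ((AF ~idle) | ~a)) = {s : some successor in {q0, q1, q2, q4}} = {q2, q3, q4, q5}
q0 ∉ Sat(EX ((AF ~idle) | ~a)) = {q2, q3, q4, q5}, so the formula does not hold at q0.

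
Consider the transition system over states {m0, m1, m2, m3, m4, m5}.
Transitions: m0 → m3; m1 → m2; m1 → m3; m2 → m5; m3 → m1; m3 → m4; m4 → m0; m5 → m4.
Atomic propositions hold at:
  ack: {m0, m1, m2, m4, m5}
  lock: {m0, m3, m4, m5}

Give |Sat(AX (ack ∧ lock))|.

3

Sat(ack ∧ lock) = {m0, m4, m5}
Sat(AX (ack ∧ lock)) = {s : every successor in {m0, m4, m5}} = {m2, m4, m5}
|Sat(AX (ack ∧ lock))| = |{m2, m4, m5}| = 3.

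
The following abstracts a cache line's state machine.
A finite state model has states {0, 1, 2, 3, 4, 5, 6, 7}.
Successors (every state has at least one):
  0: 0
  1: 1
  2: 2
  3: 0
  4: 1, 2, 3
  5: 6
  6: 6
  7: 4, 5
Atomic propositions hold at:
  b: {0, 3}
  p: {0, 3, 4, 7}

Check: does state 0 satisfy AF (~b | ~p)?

No

Sat(~b) = {1, 2, 4, 5, 6, 7}
Sat(~p) = {1, 2, 5, 6}
Sat(~b | ~p) = {1, 2, 4, 5, 6, 7}
AF (~b | ~p): least fixpoint, start Z0 = {1, 2, 4, 5, 6, 7}, add states with every successor in Z. Already a fixed point.
Sat(AF (~b | ~p)) = {1, 2, 4, 5, 6, 7}
0 ∉ Sat(AF (~b | ~p)) = {1, 2, 4, 5, 6, 7}, so the formula does not hold at 0.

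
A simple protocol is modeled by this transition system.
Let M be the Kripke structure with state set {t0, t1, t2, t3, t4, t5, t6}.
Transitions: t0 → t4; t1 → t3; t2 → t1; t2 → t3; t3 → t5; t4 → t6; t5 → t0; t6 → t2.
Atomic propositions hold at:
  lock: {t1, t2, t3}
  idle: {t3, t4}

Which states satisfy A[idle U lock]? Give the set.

A[idle U lock]: least fixpoint, start Z0 = Sat(lock) = {t1, t2, t3}, add states in Sat(idle) with every successor in Z. Already a fixed point.
Sat(A[idle U lock]) = {t1, t2, t3}

{t1, t2, t3}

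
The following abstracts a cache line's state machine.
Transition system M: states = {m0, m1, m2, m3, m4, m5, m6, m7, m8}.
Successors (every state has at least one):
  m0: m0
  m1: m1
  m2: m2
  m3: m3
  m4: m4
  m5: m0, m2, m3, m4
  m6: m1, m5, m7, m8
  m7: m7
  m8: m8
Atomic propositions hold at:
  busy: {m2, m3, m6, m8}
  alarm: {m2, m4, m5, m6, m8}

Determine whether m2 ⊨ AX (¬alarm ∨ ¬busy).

No

Sat(¬alarm) = {m0, m1, m3, m7}
Sat(¬busy) = {m0, m1, m4, m5, m7}
Sat(¬alarm ∨ ¬busy) = {m0, m1, m3, m4, m5, m7}
Sat(AX (¬alarm ∨ ¬busy)) = {s : every successor in {m0, m1, m3, m4, m5, m7}} = {m0, m1, m3, m4, m7}
m2 ∉ Sat(AX (¬alarm ∨ ¬busy)) = {m0, m1, m3, m4, m7}, so the formula does not hold at m2.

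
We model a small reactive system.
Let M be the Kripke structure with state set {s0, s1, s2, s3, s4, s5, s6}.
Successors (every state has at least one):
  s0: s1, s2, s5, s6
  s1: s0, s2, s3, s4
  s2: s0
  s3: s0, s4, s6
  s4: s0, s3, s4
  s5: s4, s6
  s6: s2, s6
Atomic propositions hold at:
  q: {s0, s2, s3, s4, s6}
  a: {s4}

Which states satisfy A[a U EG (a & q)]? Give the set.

Sat(a & q) = {s4}
EG (a & q): greatest fixpoint, start Z0 = {s4}, keep only states in Sat with some successor in Z. Already a fixed point.
Sat(EG (a & q)) = {s4}
A[a U EG (a & q)]: least fixpoint, start Z0 = Sat(EG (a & q)) = {s4}, add states in Sat(a) with every successor in Z. Already a fixed point.
Sat(A[a U EG (a & q)]) = {s4}

{s4}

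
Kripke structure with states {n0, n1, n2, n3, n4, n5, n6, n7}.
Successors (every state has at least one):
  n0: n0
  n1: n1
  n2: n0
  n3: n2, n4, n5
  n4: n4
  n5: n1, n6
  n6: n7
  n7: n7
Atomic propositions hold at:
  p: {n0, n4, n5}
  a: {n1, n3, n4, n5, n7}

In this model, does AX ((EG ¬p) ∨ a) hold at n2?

Sat(¬p) = {n1, n2, n3, n6, n7}
EG ¬p: greatest fixpoint, start Z0 = {n1, n2, n3, n6, n7}, keep only states in Sat with some successor in Z. Z1 = {n1, n3, n6, n7}; Z2 = {n1, n6, n7}; fixed.
Sat(EG ¬p) = {n1, n6, n7}
Sat((EG ¬p) ∨ a) = {n1, n3, n4, n5, n6, n7}
Sat(AX ((EG ¬p) ∨ a)) = {s : every successor in {n1, n3, n4, n5, n6, n7}} = {n1, n4, n5, n6, n7}
n2 ∉ Sat(AX ((EG ¬p) ∨ a)) = {n1, n4, n5, n6, n7}, so the formula does not hold at n2.

No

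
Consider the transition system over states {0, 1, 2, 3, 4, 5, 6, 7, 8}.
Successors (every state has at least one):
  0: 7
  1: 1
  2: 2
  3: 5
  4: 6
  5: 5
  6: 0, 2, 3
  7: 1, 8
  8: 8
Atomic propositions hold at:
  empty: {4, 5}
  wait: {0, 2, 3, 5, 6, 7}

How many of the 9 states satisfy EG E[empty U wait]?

E[empty U wait]: least fixpoint, start Z0 = Sat(wait) = {0, 2, 3, 5, 6, 7}, add states in Sat(empty) with some successor in Z. Z1 = {0, 2, 3, 4, 5, 6, 7}; fixed.
Sat(E[empty U wait]) = {0, 2, 3, 4, 5, 6, 7}
EG E[empty U wait]: greatest fixpoint, start Z0 = {0, 2, 3, 4, 5, 6, 7}, keep only states in Sat with some successor in Z. Z1 = {0, 2, 3, 4, 5, 6}; Z2 = {2, 3, 4, 5, 6}; fixed.
Sat(EG E[empty U wait]) = {2, 3, 4, 5, 6}
|Sat(EG E[empty U wait])| = |{2, 3, 4, 5, 6}| = 5.

5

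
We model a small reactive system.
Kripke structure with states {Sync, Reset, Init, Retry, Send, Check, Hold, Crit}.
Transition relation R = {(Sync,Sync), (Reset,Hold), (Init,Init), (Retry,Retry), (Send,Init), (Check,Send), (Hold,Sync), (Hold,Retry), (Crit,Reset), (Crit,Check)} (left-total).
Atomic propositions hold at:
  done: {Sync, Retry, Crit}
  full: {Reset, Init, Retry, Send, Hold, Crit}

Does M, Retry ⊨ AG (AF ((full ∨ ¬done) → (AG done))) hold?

Yes

Sat(¬done) = {Reset, Init, Send, Check, Hold}
Sat(full ∨ ¬done) = {Reset, Init, Retry, Send, Check, Hold, Crit}
AG done: greatest fixpoint, start Z0 = {Sync, Retry, Crit}, keep only states in Sat with every successor in Z. Z1 = {Sync, Retry}; fixed.
Sat(AG done) = {Sync, Retry}
Sat((full ∨ ¬done) → (AG done)) = {Sync, Retry}
AF ((full ∨ ¬done) → (AG done)): least fixpoint, start Z0 = {Sync, Retry}, add states with every successor in Z. Z1 = {Sync, Retry, Hold}; Z2 = {Sync, Reset, Retry, Hold}; fixed.
Sat(AF ((full ∨ ¬done) → (AG done))) = {Sync, Reset, Retry, Hold}
AG (AF ((full ∨ ¬done) → (AG done))): greatest fixpoint, start Z0 = {Sync, Reset, Retry, Hold}, keep only states in Sat with every successor in Z. Already a fixed point.
Sat(AG (AF ((full ∨ ¬done) → (AG done)))) = {Sync, Reset, Retry, Hold}
Retry ∈ Sat(AG (AF ((full ∨ ¬done) → (AG done)))) = {Sync, Reset, Retry, Hold}, so the formula holds at Retry.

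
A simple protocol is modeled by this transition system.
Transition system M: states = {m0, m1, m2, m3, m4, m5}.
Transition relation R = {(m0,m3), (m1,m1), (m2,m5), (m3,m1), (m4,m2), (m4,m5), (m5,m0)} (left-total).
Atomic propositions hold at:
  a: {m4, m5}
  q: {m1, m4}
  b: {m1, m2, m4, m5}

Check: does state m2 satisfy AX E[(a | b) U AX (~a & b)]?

Sat(a | b) = {m1, m2, m4, m5}
Sat(~a) = {m0, m1, m2, m3}
Sat(~a & b) = {m1, m2}
Sat(AX (~a & b)) = {s : every successor in {m1, m2}} = {m1, m3}
E[(a | b) U AX (~a & b)]: least fixpoint, start Z0 = Sat(AX (~a & b)) = {m1, m3}, add states in Sat(a | b) with some successor in Z. Already a fixed point.
Sat(E[(a | b) U AX (~a & b)]) = {m1, m3}
Sat(AX E[(a | b) U AX (~a & b)]) = {s : every successor in {m1, m3}} = {m0, m1, m3}
m2 ∉ Sat(AX E[(a | b) U AX (~a & b)]) = {m0, m1, m3}, so the formula does not hold at m2.

No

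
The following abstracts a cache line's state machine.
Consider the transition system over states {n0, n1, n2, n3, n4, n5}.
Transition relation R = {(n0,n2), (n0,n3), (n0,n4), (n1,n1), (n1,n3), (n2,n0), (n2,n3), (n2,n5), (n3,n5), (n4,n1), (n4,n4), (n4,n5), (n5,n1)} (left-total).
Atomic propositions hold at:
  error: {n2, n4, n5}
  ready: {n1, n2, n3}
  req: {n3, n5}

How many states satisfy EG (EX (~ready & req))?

Sat(~ready) = {n0, n4, n5}
Sat(~ready & req) = {n5}
Sat(EX (~ready & req)) = {s : some successor in {n5}} = {n2, n3, n4}
EG (EX (~ready & req)): greatest fixpoint, start Z0 = {n2, n3, n4}, keep only states in Sat with some successor in Z. Z1 = {n2, n4}; Z2 = {n4}; fixed.
Sat(EG (EX (~ready & req))) = {n4}
|Sat(EG (EX (~ready & req)))| = |{n4}| = 1.

1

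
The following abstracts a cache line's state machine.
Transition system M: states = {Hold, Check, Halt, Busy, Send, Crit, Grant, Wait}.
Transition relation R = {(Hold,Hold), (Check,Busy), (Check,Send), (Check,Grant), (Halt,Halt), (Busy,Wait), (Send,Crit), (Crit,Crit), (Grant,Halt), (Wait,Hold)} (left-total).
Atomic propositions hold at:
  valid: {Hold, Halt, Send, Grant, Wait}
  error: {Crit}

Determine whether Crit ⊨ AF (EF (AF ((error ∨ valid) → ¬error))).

Sat(error ∨ valid) = {Hold, Halt, Send, Crit, Grant, Wait}
Sat(¬error) = {Hold, Check, Halt, Busy, Send, Grant, Wait}
Sat((error ∨ valid) → ¬error) = {Hold, Check, Halt, Busy, Send, Grant, Wait}
AF ((error ∨ valid) → ¬error): least fixpoint, start Z0 = {Hold, Check, Halt, Busy, Send, Grant, Wait}, add states with every successor in Z. Already a fixed point.
Sat(AF ((error ∨ valid) → ¬error)) = {Hold, Check, Halt, Busy, Send, Grant, Wait}
EF (AF ((error ∨ valid) → ¬error)): least fixpoint, start Z0 = {Hold, Check, Halt, Busy, Send, Grant, Wait}, add states with some successor in Z. Already a fixed point.
Sat(EF (AF ((error ∨ valid) → ¬error))) = {Hold, Check, Halt, Busy, Send, Grant, Wait}
AF (EF (AF ((error ∨ valid) → ¬error))): least fixpoint, start Z0 = {Hold, Check, Halt, Busy, Send, Grant, Wait}, add states with every successor in Z. Already a fixed point.
Sat(AF (EF (AF ((error ∨ valid) → ¬error)))) = {Hold, Check, Halt, Busy, Send, Grant, Wait}
Crit ∉ Sat(AF (EF (AF ((error ∨ valid) → ¬error)))) = {Hold, Check, Halt, Busy, Send, Grant, Wait}, so the formula does not hold at Crit.

No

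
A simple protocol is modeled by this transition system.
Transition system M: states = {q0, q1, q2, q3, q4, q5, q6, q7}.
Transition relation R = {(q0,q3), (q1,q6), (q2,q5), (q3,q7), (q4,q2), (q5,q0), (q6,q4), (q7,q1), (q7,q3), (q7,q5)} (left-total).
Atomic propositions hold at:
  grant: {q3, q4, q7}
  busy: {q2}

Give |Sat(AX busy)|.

Sat(AX busy) = {s : every successor in {q2}} = {q4}
|Sat(AX busy)| = |{q4}| = 1.

1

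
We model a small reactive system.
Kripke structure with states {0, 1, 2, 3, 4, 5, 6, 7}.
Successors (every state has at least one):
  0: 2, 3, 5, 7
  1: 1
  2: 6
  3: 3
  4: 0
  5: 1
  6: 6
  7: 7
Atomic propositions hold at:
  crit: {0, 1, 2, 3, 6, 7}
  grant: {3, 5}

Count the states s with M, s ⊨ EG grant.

1

EG grant: greatest fixpoint, start Z0 = {3, 5}, keep only states in Sat with some successor in Z. Z1 = {3}; fixed.
Sat(EG grant) = {3}
|Sat(EG grant)| = |{3}| = 1.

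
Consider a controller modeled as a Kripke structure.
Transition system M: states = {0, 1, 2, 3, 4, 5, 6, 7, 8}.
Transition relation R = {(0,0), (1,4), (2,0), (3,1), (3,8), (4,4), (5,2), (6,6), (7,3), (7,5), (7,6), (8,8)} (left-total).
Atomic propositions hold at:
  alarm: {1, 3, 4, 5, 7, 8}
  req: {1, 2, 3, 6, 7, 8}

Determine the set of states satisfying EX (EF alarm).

EF alarm: least fixpoint, start Z0 = {1, 3, 4, 5, 7, 8}, add states with some successor in Z. Already a fixed point.
Sat(EF alarm) = {1, 3, 4, 5, 7, 8}
Sat(EX (EF alarm)) = {s : some successor in {1, 3, 4, 5, 7, 8}} = {1, 3, 4, 7, 8}

{1, 3, 4, 7, 8}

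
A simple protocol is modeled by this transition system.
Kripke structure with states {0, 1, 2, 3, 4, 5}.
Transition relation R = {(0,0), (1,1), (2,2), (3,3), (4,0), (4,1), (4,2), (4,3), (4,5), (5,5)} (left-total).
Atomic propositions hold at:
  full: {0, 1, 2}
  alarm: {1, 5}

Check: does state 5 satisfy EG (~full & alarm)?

Sat(~full) = {3, 4, 5}
Sat(~full & alarm) = {5}
EG (~full & alarm): greatest fixpoint, start Z0 = {5}, keep only states in Sat with some successor in Z. Already a fixed point.
Sat(EG (~full & alarm)) = {5}
5 ∈ Sat(EG (~full & alarm)) = {5}, so the formula holds at 5.

Yes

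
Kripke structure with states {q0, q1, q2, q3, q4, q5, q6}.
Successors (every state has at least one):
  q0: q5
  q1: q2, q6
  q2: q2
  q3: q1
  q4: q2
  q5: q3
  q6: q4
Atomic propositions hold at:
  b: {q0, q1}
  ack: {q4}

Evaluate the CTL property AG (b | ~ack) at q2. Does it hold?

Sat(~ack) = {q0, q1, q2, q3, q5, q6}
Sat(b | ~ack) = {q0, q1, q2, q3, q5, q6}
AG (b | ~ack): greatest fixpoint, start Z0 = {q0, q1, q2, q3, q5, q6}, keep only states in Sat with every successor in Z. Z1 = {q0, q1, q2, q3, q5}; Z2 = {q0, q2, q3, q5}; Z3 = {q0, q2, q5}; Z4 = {q0, q2}; Z5 = {q2}; fixed.
Sat(AG (b | ~ack)) = {q2}
q2 ∈ Sat(AG (b | ~ack)) = {q2}, so the formula holds at q2.

Yes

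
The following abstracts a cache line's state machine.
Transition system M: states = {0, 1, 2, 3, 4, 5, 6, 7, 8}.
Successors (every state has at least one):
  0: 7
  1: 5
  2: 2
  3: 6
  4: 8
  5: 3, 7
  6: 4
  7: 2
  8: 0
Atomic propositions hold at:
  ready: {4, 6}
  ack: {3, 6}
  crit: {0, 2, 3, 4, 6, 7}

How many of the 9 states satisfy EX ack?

Sat(EX ack) = {s : some successor in {3, 6}} = {3, 5}
|Sat(EX ack)| = |{3, 5}| = 2.

2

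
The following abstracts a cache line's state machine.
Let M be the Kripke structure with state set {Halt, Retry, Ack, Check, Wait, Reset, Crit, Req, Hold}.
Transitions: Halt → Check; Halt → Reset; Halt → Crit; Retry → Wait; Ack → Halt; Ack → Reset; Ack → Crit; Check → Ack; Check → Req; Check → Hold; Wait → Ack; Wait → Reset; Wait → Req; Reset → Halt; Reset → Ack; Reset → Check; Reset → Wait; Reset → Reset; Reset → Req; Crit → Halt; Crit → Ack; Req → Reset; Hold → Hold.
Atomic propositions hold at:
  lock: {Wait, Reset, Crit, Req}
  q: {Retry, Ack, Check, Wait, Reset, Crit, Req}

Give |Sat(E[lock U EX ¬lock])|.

Sat(¬lock) = {Halt, Retry, Ack, Check, Hold}
Sat(EX ¬lock) = {s : some successor in {Halt, Retry, Ack, Check, Hold}} = {Halt, Ack, Check, Wait, Reset, Crit, Hold}
E[lock U EX ¬lock]: least fixpoint, start Z0 = Sat(EX ¬lock) = {Halt, Ack, Check, Wait, Reset, Crit, Hold}, add states in Sat(lock) with some successor in Z. Z1 = {Halt, Ack, Check, Wait, Reset, Crit, Req, Hold}; fixed.
Sat(E[lock U EX ¬lock]) = {Halt, Ack, Check, Wait, Reset, Crit, Req, Hold}
|Sat(E[lock U EX ¬lock])| = |{Halt, Ack, Check, Wait, Reset, Crit, Req, Hold}| = 8.

8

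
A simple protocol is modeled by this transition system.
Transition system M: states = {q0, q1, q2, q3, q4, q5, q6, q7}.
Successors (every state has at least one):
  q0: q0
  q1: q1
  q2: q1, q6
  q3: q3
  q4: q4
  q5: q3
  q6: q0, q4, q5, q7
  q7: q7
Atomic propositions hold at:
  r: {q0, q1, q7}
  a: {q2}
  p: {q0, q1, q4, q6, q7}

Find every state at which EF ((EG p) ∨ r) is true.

{q0, q1, q2, q4, q6, q7}

EG p: greatest fixpoint, start Z0 = {q0, q1, q4, q6, q7}, keep only states in Sat with some successor in Z. Already a fixed point.
Sat(EG p) = {q0, q1, q4, q6, q7}
Sat((EG p) ∨ r) = {q0, q1, q4, q6, q7}
EF ((EG p) ∨ r): least fixpoint, start Z0 = {q0, q1, q4, q6, q7}, add states with some successor in Z. Z1 = {q0, q1, q2, q4, q6, q7}; fixed.
Sat(EF ((EG p) ∨ r)) = {q0, q1, q2, q4, q6, q7}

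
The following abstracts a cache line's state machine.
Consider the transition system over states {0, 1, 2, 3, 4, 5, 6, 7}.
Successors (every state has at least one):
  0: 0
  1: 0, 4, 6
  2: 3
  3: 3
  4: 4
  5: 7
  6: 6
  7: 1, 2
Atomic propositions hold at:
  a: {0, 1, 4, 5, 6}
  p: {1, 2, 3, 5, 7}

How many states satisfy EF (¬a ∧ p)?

Sat(¬a) = {2, 3, 7}
Sat(¬a ∧ p) = {2, 3, 7}
EF (¬a ∧ p): least fixpoint, start Z0 = {2, 3, 7}, add states with some successor in Z. Z1 = {2, 3, 5, 7}; fixed.
Sat(EF (¬a ∧ p)) = {2, 3, 5, 7}
|Sat(EF (¬a ∧ p))| = |{2, 3, 5, 7}| = 4.

4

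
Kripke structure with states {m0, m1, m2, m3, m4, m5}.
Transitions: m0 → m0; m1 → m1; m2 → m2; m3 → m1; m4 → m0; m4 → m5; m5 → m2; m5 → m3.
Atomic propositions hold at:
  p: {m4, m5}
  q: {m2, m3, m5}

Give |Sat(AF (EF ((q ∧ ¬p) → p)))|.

Sat(¬p) = {m0, m1, m2, m3}
Sat(q ∧ ¬p) = {m2, m3}
Sat((q ∧ ¬p) → p) = {m0, m1, m4, m5}
EF ((q ∧ ¬p) → p): least fixpoint, start Z0 = {m0, m1, m4, m5}, add states with some successor in Z. Z1 = {m0, m1, m3, m4, m5}; fixed.
Sat(EF ((q ∧ ¬p) → p)) = {m0, m1, m3, m4, m5}
AF (EF ((q ∧ ¬p) → p)): least fixpoint, start Z0 = {m0, m1, m3, m4, m5}, add states with every successor in Z. Already a fixed point.
Sat(AF (EF ((q ∧ ¬p) → p))) = {m0, m1, m3, m4, m5}
|Sat(AF (EF ((q ∧ ¬p) → p)))| = |{m0, m1, m3, m4, m5}| = 5.

5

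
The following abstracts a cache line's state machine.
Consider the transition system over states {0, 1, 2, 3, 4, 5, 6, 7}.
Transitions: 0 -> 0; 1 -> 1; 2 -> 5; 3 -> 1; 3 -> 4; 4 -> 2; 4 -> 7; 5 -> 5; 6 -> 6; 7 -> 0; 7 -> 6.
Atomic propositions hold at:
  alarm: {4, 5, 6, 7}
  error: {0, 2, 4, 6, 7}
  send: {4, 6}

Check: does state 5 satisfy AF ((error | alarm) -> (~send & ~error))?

Yes

Sat(error | alarm) = {0, 2, 4, 5, 6, 7}
Sat(~send) = {0, 1, 2, 3, 5, 7}
Sat(~error) = {1, 3, 5}
Sat(~send & ~error) = {1, 3, 5}
Sat((error | alarm) -> (~send & ~error)) = {1, 3, 5}
AF ((error | alarm) -> (~send & ~error)): least fixpoint, start Z0 = {1, 3, 5}, add states with every successor in Z. Z1 = {1, 2, 3, 5}; fixed.
Sat(AF ((error | alarm) -> (~send & ~error))) = {1, 2, 3, 5}
5 ∈ Sat(AF ((error | alarm) -> (~send & ~error))) = {1, 2, 3, 5}, so the formula holds at 5.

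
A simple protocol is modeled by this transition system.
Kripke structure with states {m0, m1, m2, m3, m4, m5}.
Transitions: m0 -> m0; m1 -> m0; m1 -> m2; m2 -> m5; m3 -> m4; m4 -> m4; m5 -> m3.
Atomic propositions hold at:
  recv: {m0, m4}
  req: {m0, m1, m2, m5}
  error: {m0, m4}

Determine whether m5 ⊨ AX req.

No

Sat(AX req) = {s : every successor in {m0, m1, m2, m5}} = {m0, m1, m2}
m5 ∉ Sat(AX req) = {m0, m1, m2}, so the formula does not hold at m5.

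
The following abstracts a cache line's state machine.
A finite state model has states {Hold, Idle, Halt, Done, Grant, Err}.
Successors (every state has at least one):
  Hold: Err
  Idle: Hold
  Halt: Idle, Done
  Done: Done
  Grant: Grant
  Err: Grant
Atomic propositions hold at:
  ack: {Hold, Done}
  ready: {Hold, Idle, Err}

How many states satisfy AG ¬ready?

Sat(¬ready) = {Halt, Done, Grant}
AG ¬ready: greatest fixpoint, start Z0 = {Halt, Done, Grant}, keep only states in Sat with every successor in Z. Z1 = {Done, Grant}; fixed.
Sat(AG ¬ready) = {Done, Grant}
|Sat(AG ¬ready)| = |{Done, Grant}| = 2.

2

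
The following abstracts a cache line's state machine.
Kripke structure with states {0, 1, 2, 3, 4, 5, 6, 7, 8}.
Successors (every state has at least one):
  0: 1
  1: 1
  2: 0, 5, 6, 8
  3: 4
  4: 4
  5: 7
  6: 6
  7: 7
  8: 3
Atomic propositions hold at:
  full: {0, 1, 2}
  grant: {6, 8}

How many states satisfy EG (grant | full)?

4

Sat(grant | full) = {0, 1, 2, 6, 8}
EG (grant | full): greatest fixpoint, start Z0 = {0, 1, 2, 6, 8}, keep only states in Sat with some successor in Z. Z1 = {0, 1, 2, 6}; fixed.
Sat(EG (grant | full)) = {0, 1, 2, 6}
|Sat(EG (grant | full))| = |{0, 1, 2, 6}| = 4.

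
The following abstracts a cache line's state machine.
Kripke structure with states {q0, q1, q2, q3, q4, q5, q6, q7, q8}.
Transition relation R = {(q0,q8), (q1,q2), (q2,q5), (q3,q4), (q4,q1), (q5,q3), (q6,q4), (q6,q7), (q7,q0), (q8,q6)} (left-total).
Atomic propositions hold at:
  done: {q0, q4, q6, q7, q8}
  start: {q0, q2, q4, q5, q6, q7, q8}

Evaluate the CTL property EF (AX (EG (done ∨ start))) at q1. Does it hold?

No

Sat(done ∨ start) = {q0, q2, q4, q5, q6, q7, q8}
EG (done ∨ start): greatest fixpoint, start Z0 = {q0, q2, q4, q5, q6, q7, q8}, keep only states in Sat with some successor in Z. Z1 = {q0, q2, q6, q7, q8}; Z2 = {q0, q6, q7, q8}; fixed.
Sat(EG (done ∨ start)) = {q0, q6, q7, q8}
Sat(AX (EG (done ∨ start))) = {s : every successor in {q0, q6, q7, q8}} = {q0, q7, q8}
EF (AX (EG (done ∨ start))): least fixpoint, start Z0 = {q0, q7, q8}, add states with some successor in Z. Z1 = {q0, q6, q7, q8}; fixed.
Sat(EF (AX (EG (done ∨ start)))) = {q0, q6, q7, q8}
q1 ∉ Sat(EF (AX (EG (done ∨ start)))) = {q0, q6, q7, q8}, so the formula does not hold at q1.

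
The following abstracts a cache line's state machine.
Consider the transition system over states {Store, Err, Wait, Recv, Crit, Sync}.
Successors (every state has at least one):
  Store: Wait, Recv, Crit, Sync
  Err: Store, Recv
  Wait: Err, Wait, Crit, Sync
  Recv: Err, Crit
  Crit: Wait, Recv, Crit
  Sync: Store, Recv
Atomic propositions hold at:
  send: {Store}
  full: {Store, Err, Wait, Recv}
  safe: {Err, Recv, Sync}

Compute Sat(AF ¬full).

Sat(¬full) = {Crit, Sync}
AF ¬full: least fixpoint, start Z0 = {Crit, Sync}, add states with every successor in Z. Already a fixed point.
Sat(AF ¬full) = {Crit, Sync}

{Crit, Sync}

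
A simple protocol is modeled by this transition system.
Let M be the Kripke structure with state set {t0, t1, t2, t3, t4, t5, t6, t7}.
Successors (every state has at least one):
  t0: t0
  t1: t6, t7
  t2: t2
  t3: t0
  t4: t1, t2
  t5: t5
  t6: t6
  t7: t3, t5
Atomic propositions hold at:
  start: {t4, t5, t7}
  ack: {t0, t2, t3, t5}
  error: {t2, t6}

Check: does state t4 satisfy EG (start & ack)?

No

Sat(start & ack) = {t5}
EG (start & ack): greatest fixpoint, start Z0 = {t5}, keep only states in Sat with some successor in Z. Already a fixed point.
Sat(EG (start & ack)) = {t5}
t4 ∉ Sat(EG (start & ack)) = {t5}, so the formula does not hold at t4.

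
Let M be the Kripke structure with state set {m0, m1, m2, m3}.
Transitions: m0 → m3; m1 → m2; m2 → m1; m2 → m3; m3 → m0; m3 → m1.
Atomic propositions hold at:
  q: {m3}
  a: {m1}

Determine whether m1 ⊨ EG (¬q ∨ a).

Yes

Sat(¬q) = {m0, m1, m2}
Sat(¬q ∨ a) = {m0, m1, m2}
EG (¬q ∨ a): greatest fixpoint, start Z0 = {m0, m1, m2}, keep only states in Sat with some successor in Z. Z1 = {m1, m2}; fixed.
Sat(EG (¬q ∨ a)) = {m1, m2}
m1 ∈ Sat(EG (¬q ∨ a)) = {m1, m2}, so the formula holds at m1.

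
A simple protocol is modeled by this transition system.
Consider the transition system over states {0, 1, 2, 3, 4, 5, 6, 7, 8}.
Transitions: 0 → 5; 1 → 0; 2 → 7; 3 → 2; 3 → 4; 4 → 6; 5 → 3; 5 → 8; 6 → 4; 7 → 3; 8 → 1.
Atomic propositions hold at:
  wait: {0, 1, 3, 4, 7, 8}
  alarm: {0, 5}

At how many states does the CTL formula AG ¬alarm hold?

5

Sat(¬alarm) = {1, 2, 3, 4, 6, 7, 8}
AG ¬alarm: greatest fixpoint, start Z0 = {1, 2, 3, 4, 6, 7, 8}, keep only states in Sat with every successor in Z. Z1 = {2, 3, 4, 6, 7, 8}; Z2 = {2, 3, 4, 6, 7}; fixed.
Sat(AG ¬alarm) = {2, 3, 4, 6, 7}
|Sat(AG ¬alarm)| = |{2, 3, 4, 6, 7}| = 5.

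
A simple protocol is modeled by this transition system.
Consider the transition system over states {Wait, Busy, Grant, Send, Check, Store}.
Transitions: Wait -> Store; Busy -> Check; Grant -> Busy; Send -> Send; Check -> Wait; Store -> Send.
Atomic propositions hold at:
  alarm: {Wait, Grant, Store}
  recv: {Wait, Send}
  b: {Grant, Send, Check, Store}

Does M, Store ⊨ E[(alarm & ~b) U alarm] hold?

Yes

Sat(~b) = {Wait, Busy}
Sat(alarm & ~b) = {Wait}
E[(alarm & ~b) U alarm]: least fixpoint, start Z0 = Sat(alarm) = {Wait, Grant, Store}, add states in Sat(alarm & ~b) with some successor in Z. Already a fixed point.
Sat(E[(alarm & ~b) U alarm]) = {Wait, Grant, Store}
Store ∈ Sat(E[(alarm & ~b) U alarm]) = {Wait, Grant, Store}, so the formula holds at Store.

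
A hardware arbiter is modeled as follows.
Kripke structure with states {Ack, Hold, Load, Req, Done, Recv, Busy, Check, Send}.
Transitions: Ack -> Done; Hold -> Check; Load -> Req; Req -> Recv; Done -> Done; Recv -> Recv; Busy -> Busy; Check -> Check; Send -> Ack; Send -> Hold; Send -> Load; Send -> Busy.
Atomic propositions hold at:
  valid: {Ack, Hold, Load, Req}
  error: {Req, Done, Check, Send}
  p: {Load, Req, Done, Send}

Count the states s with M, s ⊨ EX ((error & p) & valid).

Sat(error & p) = {Req, Done, Send}
Sat((error & p) & valid) = {Req}
Sat(EX ((error & p) & valid)) = {s : some successor in {Req}} = {Load}
|Sat(EX ((error & p) & valid))| = |{Load}| = 1.

1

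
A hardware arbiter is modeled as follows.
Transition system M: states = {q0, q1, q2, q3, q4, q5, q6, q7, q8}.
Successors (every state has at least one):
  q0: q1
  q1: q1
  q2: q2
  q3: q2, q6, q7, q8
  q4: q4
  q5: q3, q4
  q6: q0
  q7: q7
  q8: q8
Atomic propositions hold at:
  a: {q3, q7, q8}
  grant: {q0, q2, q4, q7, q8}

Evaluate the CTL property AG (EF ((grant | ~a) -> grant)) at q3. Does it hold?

Sat(~a) = {q0, q1, q2, q4, q5, q6}
Sat(grant | ~a) = {q0, q1, q2, q4, q5, q6, q7, q8}
Sat((grant | ~a) -> grant) = {q0, q2, q3, q4, q7, q8}
EF ((grant | ~a) -> grant): least fixpoint, start Z0 = {q0, q2, q3, q4, q7, q8}, add states with some successor in Z. Z1 = {q0, q2, q3, q4, q5, q6, q7, q8}; fixed.
Sat(EF ((grant | ~a) -> grant)) = {q0, q2, q3, q4, q5, q6, q7, q8}
AG (EF ((grant | ~a) -> grant)): greatest fixpoint, start Z0 = {q0, q2, q3, q4, q5, q6, q7, q8}, keep only states in Sat with every successor in Z. Z1 = {q2, q3, q4, q5, q6, q7, q8}; Z2 = {q2, q3, q4, q5, q7, q8}; Z3 = {q2, q4, q5, q7, q8}; Z4 = {q2, q4, q7, q8}; fixed.
Sat(AG (EF ((grant | ~a) -> grant))) = {q2, q4, q7, q8}
q3 ∉ Sat(AG (EF ((grant | ~a) -> grant))) = {q2, q4, q7, q8}, so the formula does not hold at q3.

No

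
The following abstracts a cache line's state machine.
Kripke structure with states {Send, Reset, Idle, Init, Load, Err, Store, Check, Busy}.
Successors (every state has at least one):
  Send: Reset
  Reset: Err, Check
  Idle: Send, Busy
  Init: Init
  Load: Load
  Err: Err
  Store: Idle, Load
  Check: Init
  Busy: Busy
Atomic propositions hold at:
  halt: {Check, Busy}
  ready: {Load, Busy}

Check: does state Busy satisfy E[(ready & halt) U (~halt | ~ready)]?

No

Sat(ready & halt) = {Busy}
Sat(~halt) = {Send, Reset, Idle, Init, Load, Err, Store}
Sat(~ready) = {Send, Reset, Idle, Init, Err, Store, Check}
Sat(~halt | ~ready) = {Send, Reset, Idle, Init, Load, Err, Store, Check}
E[(ready & halt) U (~halt | ~ready)]: least fixpoint, start Z0 = Sat((~halt | ~ready)) = {Send, Reset, Idle, Init, Load, Err, Store, Check}, add states in Sat(ready & halt) with some successor in Z. Already a fixed point.
Sat(E[(ready & halt) U (~halt | ~ready)]) = {Send, Reset, Idle, Init, Load, Err, Store, Check}
Busy ∉ Sat(E[(ready & halt) U (~halt | ~ready)]) = {Send, Reset, Idle, Init, Load, Err, Store, Check}, so the formula does not hold at Busy.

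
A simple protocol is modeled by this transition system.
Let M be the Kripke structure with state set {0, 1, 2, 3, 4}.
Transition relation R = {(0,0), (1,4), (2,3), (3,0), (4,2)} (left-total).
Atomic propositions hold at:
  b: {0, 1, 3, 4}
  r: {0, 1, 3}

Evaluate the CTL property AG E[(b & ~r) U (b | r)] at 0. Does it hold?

Sat(~r) = {2, 4}
Sat(b & ~r) = {4}
Sat(b | r) = {0, 1, 3, 4}
E[(b & ~r) U (b | r)]: least fixpoint, start Z0 = Sat((b | r)) = {0, 1, 3, 4}, add states in Sat(b & ~r) with some successor in Z. Already a fixed point.
Sat(E[(b & ~r) U (b | r)]) = {0, 1, 3, 4}
AG E[(b & ~r) U (b | r)]: greatest fixpoint, start Z0 = {0, 1, 3, 4}, keep only states in Sat with every successor in Z. Z1 = {0, 1, 3}; Z2 = {0, 3}; fixed.
Sat(AG E[(b & ~r) U (b | r)]) = {0, 3}
0 ∈ Sat(AG E[(b & ~r) U (b | r)]) = {0, 3}, so the formula holds at 0.

Yes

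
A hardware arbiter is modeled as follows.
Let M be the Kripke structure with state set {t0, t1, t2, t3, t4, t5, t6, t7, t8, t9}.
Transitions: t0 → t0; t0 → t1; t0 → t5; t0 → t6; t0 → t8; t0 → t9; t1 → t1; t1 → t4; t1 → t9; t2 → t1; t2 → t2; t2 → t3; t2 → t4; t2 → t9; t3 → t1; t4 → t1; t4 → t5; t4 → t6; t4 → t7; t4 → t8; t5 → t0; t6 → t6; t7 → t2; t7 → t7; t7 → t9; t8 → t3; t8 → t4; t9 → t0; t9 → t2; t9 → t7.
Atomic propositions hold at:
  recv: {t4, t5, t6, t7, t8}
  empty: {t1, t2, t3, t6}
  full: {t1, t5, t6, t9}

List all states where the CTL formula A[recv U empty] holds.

{t1, t2, t3, t6}

A[recv U empty]: least fixpoint, start Z0 = Sat(empty) = {t1, t2, t3, t6}, add states in Sat(recv) with every successor in Z. Already a fixed point.
Sat(A[recv U empty]) = {t1, t2, t3, t6}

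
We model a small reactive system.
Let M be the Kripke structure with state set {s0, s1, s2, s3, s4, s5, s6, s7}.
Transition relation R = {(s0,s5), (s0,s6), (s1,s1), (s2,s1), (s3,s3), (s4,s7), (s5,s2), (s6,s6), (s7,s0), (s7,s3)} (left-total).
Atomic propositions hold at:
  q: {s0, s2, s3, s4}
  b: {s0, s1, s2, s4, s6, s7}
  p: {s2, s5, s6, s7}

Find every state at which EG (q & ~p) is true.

Sat(~p) = {s0, s1, s3, s4}
Sat(q & ~p) = {s0, s3, s4}
EG (q & ~p): greatest fixpoint, start Z0 = {s0, s3, s4}, keep only states in Sat with some successor in Z. Z1 = {s3}; fixed.
Sat(EG (q & ~p)) = {s3}

{s3}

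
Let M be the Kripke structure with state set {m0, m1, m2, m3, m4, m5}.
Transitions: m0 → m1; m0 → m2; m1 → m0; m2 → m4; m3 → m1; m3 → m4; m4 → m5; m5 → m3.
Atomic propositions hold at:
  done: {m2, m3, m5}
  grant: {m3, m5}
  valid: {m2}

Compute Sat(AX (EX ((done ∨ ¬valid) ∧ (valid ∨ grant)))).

Sat(¬valid) = {m0, m1, m3, m4, m5}
Sat(done ∨ ¬valid) = {m0, m1, m2, m3, m4, m5}
Sat(valid ∨ grant) = {m2, m3, m5}
Sat((done ∨ ¬valid) ∧ (valid ∨ grant)) = {m2, m3, m5}
Sat(EX ((done ∨ ¬valid) ∧ (valid ∨ grant))) = {s : some successor in {m2, m3, m5}} = {m0, m4, m5}
Sat(AX (EX ((done ∨ ¬valid) ∧ (valid ∨ grant)))) = {s : every successor in {m0, m4, m5}} = {m1, m2, m4}

{m1, m2, m4}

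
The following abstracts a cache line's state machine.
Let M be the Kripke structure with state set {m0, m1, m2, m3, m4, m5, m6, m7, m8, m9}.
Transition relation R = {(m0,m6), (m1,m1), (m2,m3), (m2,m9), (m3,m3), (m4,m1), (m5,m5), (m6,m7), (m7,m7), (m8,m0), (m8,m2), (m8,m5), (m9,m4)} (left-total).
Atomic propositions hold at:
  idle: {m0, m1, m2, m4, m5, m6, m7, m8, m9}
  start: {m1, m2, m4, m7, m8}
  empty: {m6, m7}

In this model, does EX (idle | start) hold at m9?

Sat(idle | start) = {m0, m1, m2, m4, m5, m6, m7, m8, m9}
Sat(EX (idle | start)) = {s : some successor in {m0, m1, m2, m4, m5, m6, m7, m8, m9}} = {m0, m1, m2, m4, m5, m6, m7, m8, m9}
m9 ∈ Sat(EX (idle | start)) = {m0, m1, m2, m4, m5, m6, m7, m8, m9}, so the formula holds at m9.

Yes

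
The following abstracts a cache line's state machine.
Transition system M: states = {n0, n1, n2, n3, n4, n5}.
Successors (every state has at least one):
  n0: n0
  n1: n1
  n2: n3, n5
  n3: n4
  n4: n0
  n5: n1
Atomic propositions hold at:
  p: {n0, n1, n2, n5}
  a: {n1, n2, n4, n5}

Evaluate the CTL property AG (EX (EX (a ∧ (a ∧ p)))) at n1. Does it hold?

Sat(a ∧ p) = {n1, n2, n5}
Sat(a ∧ (a ∧ p)) = {n1, n2, n5}
Sat(EX (a ∧ (a ∧ p))) = {s : some successor in {n1, n2, n5}} = {n1, n2, n5}
Sat(EX (EX (a ∧ (a ∧ p)))) = {s : some successor in {n1, n2, n5}} = {n1, n2, n5}
AG (EX (EX (a ∧ (a ∧ p)))): greatest fixpoint, start Z0 = {n1, n2, n5}, keep only states in Sat with every successor in Z. Z1 = {n1, n5}; fixed.
Sat(AG (EX (EX (a ∧ (a ∧ p))))) = {n1, n5}
n1 ∈ Sat(AG (EX (EX (a ∧ (a ∧ p))))) = {n1, n5}, so the formula holds at n1.

Yes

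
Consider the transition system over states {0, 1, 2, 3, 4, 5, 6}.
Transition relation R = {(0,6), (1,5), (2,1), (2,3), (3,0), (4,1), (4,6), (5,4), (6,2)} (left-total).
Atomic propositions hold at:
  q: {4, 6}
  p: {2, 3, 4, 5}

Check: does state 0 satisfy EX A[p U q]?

Yes

A[p U q]: least fixpoint, start Z0 = Sat(q) = {4, 6}, add states in Sat(p) with every successor in Z. Z1 = {4, 5, 6}; fixed.
Sat(A[p U q]) = {4, 5, 6}
Sat(EX A[p U q]) = {s : some successor in {4, 5, 6}} = {0, 1, 4, 5}
0 ∈ Sat(EX A[p U q]) = {0, 1, 4, 5}, so the formula holds at 0.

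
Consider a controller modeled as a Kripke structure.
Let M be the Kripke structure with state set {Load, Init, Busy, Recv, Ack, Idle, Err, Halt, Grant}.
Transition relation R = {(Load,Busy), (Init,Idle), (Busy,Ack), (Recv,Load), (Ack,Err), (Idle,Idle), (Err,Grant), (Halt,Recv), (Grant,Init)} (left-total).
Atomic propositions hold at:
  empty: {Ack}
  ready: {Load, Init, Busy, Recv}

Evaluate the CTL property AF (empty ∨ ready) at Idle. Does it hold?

Sat(empty ∨ ready) = {Load, Init, Busy, Recv, Ack}
AF (empty ∨ ready): least fixpoint, start Z0 = {Load, Init, Busy, Recv, Ack}, add states with every successor in Z. Z1 = {Load, Init, Busy, Recv, Ack, Halt, Grant}; Z2 = {Load, Init, Busy, Recv, Ack, Err, Halt, Grant}; fixed.
Sat(AF (empty ∨ ready)) = {Load, Init, Busy, Recv, Ack, Err, Halt, Grant}
Idle ∉ Sat(AF (empty ∨ ready)) = {Load, Init, Busy, Recv, Ack, Err, Halt, Grant}, so the formula does not hold at Idle.

No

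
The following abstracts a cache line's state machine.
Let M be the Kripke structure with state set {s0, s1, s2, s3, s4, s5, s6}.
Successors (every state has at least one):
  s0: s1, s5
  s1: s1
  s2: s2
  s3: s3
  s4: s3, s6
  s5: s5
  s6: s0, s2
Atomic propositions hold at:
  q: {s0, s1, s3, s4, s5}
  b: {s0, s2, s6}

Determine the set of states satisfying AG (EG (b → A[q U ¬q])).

{s1, s2, s3, s5}

Sat(¬q) = {s2, s6}
A[q U ¬q]: least fixpoint, start Z0 = Sat(¬q) = {s2, s6}, add states in Sat(q) with every successor in Z. Already a fixed point.
Sat(A[q U ¬q]) = {s2, s6}
Sat(b → A[q U ¬q]) = {s1, s2, s3, s4, s5, s6}
EG (b → A[q U ¬q]): greatest fixpoint, start Z0 = {s1, s2, s3, s4, s5, s6}, keep only states in Sat with some successor in Z. Already a fixed point.
Sat(EG (b → A[q U ¬q])) = {s1, s2, s3, s4, s5, s6}
AG (EG (b → A[q U ¬q])): greatest fixpoint, start Z0 = {s1, s2, s3, s4, s5, s6}, keep only states in Sat with every successor in Z. Z1 = {s1, s2, s3, s4, s5}; Z2 = {s1, s2, s3, s5}; fixed.
Sat(AG (EG (b → A[q U ¬q]))) = {s1, s2, s3, s5}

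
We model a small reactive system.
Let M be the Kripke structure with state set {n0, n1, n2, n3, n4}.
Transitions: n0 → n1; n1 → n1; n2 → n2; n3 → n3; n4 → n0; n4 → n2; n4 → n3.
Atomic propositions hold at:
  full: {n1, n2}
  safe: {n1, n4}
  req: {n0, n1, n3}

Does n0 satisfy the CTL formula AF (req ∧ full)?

Yes

Sat(req ∧ full) = {n1}
AF (req ∧ full): least fixpoint, start Z0 = {n1}, add states with every successor in Z. Z1 = {n0, n1}; fixed.
Sat(AF (req ∧ full)) = {n0, n1}
n0 ∈ Sat(AF (req ∧ full)) = {n0, n1}, so the formula holds at n0.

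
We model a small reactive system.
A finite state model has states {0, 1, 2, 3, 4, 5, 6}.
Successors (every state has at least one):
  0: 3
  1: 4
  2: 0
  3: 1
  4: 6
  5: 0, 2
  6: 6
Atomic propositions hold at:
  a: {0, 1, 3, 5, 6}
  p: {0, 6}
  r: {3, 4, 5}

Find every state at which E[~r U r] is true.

Sat(~r) = {0, 1, 2, 6}
E[~r U r]: least fixpoint, start Z0 = Sat(r) = {3, 4, 5}, add states in Sat(~r) with some successor in Z. Z1 = {0, 1, 3, 4, 5}; Z2 = {0, 1, 2, 3, 4, 5}; fixed.
Sat(E[~r U r]) = {0, 1, 2, 3, 4, 5}

{0, 1, 2, 3, 4, 5}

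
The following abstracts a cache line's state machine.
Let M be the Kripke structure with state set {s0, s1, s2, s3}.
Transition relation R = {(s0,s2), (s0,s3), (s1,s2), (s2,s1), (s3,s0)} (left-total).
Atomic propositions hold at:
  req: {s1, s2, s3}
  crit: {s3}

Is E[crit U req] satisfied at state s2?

Yes

E[crit U req]: least fixpoint, start Z0 = Sat(req) = {s1, s2, s3}, add states in Sat(crit) with some successor in Z. Already a fixed point.
Sat(E[crit U req]) = {s1, s2, s3}
s2 ∈ Sat(E[crit U req]) = {s1, s2, s3}, so the formula holds at s2.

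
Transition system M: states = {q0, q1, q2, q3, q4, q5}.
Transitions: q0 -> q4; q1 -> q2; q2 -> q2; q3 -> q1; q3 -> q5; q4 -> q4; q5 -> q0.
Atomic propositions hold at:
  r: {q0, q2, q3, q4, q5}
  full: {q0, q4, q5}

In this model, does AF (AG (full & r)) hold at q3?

No

Sat(full & r) = {q0, q4, q5}
AG (full & r): greatest fixpoint, start Z0 = {q0, q4, q5}, keep only states in Sat with every successor in Z. Already a fixed point.
Sat(AG (full & r)) = {q0, q4, q5}
AF (AG (full & r)): least fixpoint, start Z0 = {q0, q4, q5}, add states with every successor in Z. Already a fixed point.
Sat(AF (AG (full & r))) = {q0, q4, q5}
q3 ∉ Sat(AF (AG (full & r))) = {q0, q4, q5}, so the formula does not hold at q3.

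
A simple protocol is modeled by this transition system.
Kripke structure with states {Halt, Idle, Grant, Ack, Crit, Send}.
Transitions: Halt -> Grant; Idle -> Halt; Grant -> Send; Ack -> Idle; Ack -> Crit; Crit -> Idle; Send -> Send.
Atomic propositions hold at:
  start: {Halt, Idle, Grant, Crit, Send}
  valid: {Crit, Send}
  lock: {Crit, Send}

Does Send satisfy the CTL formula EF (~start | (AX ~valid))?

Sat(~start) = {Ack}
Sat(~valid) = {Halt, Idle, Grant, Ack}
Sat(AX ~valid) = {s : every successor in {Halt, Idle, Grant, Ack}} = {Halt, Idle, Crit}
Sat(~start | (AX ~valid)) = {Halt, Idle, Ack, Crit}
EF (~start | (AX ~valid)): least fixpoint, start Z0 = {Halt, Idle, Ack, Crit}, add states with some successor in Z. Already a fixed point.
Sat(EF (~start | (AX ~valid))) = {Halt, Idle, Ack, Crit}
Send ∉ Sat(EF (~start | (AX ~valid))) = {Halt, Idle, Ack, Crit}, so the formula does not hold at Send.

No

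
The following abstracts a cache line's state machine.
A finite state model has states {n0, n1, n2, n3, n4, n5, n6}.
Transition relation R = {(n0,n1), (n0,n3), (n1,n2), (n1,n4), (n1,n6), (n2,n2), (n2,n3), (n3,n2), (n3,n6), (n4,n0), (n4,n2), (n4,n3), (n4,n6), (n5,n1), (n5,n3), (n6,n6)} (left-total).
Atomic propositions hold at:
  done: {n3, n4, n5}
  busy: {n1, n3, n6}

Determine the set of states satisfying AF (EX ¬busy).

{n0, n1, n2, n3, n4, n5}

Sat(¬busy) = {n0, n2, n4, n5}
Sat(EX ¬busy) = {s : some successor in {n0, n2, n4, n5}} = {n1, n2, n3, n4}
AF (EX ¬busy): least fixpoint, start Z0 = {n1, n2, n3, n4}, add states with every successor in Z. Z1 = {n0, n1, n2, n3, n4, n5}; fixed.
Sat(AF (EX ¬busy)) = {n0, n1, n2, n3, n4, n5}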